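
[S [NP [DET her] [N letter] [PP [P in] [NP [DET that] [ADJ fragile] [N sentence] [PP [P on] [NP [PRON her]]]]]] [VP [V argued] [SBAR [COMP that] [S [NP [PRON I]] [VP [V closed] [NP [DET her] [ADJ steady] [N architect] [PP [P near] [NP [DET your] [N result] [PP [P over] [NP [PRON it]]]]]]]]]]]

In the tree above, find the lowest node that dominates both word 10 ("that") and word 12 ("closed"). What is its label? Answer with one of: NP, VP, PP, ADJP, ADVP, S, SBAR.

SBAR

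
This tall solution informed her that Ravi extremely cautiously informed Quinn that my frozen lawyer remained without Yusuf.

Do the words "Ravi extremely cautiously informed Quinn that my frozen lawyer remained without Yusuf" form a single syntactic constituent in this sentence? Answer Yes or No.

The sequence corresponds to a single S node — the clause "Ravi extremely cautiously informed Quinn that my frozen lawyer remained without Yusuf".

Yes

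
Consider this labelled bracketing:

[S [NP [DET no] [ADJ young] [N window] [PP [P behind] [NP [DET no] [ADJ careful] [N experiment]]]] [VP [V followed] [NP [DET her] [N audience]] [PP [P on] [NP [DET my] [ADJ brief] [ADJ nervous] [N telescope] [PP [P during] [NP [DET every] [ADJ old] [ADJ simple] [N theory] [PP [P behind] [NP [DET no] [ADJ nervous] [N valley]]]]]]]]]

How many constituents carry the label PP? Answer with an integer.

Listing each PP by its span: [PP behind no careful experiment]; [PP on my brief nervous telescope during every old simple theory behind no nervous valley]; [PP during every old simple theory behind no nervous valley]; [PP behind no nervous valley] — that makes 4.

4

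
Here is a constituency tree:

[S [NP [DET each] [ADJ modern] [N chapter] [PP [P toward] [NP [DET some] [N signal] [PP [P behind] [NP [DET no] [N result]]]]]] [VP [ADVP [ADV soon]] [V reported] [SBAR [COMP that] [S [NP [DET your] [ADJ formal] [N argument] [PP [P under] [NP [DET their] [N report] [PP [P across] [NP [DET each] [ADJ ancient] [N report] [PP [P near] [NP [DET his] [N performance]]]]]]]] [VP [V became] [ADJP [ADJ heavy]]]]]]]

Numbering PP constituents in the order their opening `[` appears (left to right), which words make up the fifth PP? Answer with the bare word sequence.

In left-to-right order the PP constituents are "toward some signal behind no result"; "behind no result"; "under their report across each ancient report near his performance"; "across each ancient report near his performance"; "near his performance". Number 5 is "near his performance".

near his performance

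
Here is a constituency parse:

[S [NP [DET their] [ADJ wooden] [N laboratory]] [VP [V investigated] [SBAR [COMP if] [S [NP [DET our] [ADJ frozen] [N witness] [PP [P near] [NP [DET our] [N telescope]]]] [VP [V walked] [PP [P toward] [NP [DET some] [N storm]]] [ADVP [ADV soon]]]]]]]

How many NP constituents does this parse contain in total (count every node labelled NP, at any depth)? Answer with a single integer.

4

The NP constituents are: [NP their wooden laboratory]; [NP our frozen witness near our telescope]; [NP our telescope]; [NP some storm]. Total: 4.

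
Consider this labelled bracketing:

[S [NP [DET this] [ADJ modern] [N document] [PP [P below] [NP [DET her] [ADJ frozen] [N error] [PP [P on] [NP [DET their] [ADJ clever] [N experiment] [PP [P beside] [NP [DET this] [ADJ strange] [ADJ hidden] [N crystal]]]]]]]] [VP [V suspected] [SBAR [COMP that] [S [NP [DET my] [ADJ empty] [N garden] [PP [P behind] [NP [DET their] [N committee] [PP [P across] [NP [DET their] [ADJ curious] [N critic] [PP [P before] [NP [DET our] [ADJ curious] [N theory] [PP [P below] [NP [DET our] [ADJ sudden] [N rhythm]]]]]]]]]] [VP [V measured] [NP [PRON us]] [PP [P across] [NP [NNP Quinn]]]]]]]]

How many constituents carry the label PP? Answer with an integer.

The PP constituents are: [PP below her frozen error on their clever experiment beside this strange hidden crystal]; [PP on their clever experiment beside this strange hidden crystal]; [PP beside this strange hidden crystal]; [PP behind their committee across their curious critic before our curious theory below our sudden rhythm]; [PP across their curious critic before our curious theory below our sudden rhythm]; [PP before our curious theory below our sudden rhythm] …. Total: 8.

8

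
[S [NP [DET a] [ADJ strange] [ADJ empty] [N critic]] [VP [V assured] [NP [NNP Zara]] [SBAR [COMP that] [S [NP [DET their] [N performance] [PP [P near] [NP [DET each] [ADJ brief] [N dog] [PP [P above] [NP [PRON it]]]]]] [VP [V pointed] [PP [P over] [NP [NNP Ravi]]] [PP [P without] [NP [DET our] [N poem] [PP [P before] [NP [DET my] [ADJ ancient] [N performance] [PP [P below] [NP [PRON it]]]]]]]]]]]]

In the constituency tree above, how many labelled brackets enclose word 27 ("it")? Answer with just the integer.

12

The word sits inside PRON, which is inside NP, inside PP, inside NP, inside PP, inside NP, inside PP, inside VP, inside S, inside SBAR, inside VP, inside S — 12 brackets in all.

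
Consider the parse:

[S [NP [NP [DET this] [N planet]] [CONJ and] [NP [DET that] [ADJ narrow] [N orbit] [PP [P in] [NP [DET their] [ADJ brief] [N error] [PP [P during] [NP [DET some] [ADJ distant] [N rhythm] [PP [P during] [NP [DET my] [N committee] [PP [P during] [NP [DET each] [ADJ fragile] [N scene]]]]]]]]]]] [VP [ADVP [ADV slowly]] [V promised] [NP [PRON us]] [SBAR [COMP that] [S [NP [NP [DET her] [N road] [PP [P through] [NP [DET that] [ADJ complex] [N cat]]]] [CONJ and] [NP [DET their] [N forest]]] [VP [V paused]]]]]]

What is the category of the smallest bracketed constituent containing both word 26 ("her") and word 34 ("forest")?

NP

Word 26 lies under S → VP → SBAR → S → NP → NP → DET; word 34 lies under S → VP → SBAR → S → NP → NP → N. The lowest shared node is the NP.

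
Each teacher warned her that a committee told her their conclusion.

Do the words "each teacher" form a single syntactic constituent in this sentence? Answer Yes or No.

"each teacher" is exactly the noun phrase [NP each teacher], a complete constituent.

Yes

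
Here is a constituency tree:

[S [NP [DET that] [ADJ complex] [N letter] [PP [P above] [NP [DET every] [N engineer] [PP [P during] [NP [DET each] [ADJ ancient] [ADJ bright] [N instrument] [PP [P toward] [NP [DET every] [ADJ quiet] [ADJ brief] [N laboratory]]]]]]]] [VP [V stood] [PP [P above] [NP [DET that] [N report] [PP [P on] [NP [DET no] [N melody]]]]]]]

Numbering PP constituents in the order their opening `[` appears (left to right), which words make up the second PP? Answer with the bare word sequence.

The PP opening brackets appear, in order, over: "above every engineer during each ancient bright instrument toward every quiet brief laboratory"; "during each ancient bright instrument toward every quiet brief laboratory"; "toward every quiet brief laboratory"; "above that report on no melody"; "on no melody". The second one spans "during each ancient bright instrument toward every quiet brief laboratory".

during each ancient bright instrument toward every quiet brief laboratory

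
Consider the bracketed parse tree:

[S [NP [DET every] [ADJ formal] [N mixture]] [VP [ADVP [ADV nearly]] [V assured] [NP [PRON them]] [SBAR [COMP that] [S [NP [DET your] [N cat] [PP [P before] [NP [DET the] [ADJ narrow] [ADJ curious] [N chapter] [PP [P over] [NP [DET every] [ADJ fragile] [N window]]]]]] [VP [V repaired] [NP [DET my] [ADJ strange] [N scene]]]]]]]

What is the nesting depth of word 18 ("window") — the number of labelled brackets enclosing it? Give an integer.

Path from the root down to the word: S → VP → SBAR → S → NP → PP → NP → PP → NP → N. That is 10 enclosing brackets.

10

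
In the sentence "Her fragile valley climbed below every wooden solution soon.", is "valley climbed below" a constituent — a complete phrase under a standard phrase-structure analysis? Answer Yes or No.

No

The sequence begins inside the noun phrase "her fragile valley" and ends inside the verb phrase "climbed below every wooden solution soon"; it crosses a phrase boundary, so no single node in the tree spans exactly those words.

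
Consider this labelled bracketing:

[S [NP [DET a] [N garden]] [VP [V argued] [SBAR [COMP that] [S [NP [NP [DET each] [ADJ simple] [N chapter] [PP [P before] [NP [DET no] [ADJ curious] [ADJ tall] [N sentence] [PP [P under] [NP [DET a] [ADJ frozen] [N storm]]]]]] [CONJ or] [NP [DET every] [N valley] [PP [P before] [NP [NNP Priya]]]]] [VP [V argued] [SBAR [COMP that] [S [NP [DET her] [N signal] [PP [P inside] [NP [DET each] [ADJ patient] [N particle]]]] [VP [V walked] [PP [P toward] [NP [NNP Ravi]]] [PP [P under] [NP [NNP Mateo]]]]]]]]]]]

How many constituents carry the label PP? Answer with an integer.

The PP constituents are: [PP before no curious tall sentence under a frozen storm]; [PP under a frozen storm]; [PP before Priya]; [PP inside each patient particle]; [PP toward Ravi]; [PP under Mateo]. Total: 6.

6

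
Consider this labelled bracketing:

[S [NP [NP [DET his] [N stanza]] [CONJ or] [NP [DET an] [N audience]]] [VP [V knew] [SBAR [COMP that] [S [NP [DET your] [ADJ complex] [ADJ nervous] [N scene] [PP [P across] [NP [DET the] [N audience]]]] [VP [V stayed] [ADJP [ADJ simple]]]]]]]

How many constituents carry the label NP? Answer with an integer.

5

Listing each NP by its span: [NP his stanza or an audience]; [NP his stanza]; [NP an audience]; [NP your complex nervous scene across the audience]; [NP the audience] — that makes 5.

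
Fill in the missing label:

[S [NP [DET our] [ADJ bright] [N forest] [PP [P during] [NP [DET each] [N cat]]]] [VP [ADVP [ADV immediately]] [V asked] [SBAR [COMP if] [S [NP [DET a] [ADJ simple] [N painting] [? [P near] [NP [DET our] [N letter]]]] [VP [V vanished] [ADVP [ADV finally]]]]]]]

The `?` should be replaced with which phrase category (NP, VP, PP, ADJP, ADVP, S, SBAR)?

PP

The `?` node immediately contains: P 'near', NP. That is the internal structure of a prepositional phrase, so the label is PP.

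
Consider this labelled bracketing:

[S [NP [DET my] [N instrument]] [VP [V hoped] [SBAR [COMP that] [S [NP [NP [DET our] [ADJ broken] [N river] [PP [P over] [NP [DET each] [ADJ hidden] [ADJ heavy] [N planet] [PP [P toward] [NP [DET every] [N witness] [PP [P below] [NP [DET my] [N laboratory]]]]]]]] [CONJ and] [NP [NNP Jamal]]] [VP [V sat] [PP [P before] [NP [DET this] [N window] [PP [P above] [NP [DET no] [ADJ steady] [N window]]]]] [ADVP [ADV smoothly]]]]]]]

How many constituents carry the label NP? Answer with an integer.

9

Listing each NP by its span: [NP my instrument]; [NP our broken river over each hidden heavy planet toward every witness below my laboratory and Jamal]; [NP our broken river over each hidden heavy planet toward every witness below my laboratory]; [NP each hidden heavy planet toward every witness below my laboratory]; [NP every witness below my laboratory]; [NP my laboratory] … — that makes 9.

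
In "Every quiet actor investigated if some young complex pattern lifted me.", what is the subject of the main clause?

every quiet actor

In the main clause the verb is "investigated"; the NP preceding it, "every quiet actor", is the subject.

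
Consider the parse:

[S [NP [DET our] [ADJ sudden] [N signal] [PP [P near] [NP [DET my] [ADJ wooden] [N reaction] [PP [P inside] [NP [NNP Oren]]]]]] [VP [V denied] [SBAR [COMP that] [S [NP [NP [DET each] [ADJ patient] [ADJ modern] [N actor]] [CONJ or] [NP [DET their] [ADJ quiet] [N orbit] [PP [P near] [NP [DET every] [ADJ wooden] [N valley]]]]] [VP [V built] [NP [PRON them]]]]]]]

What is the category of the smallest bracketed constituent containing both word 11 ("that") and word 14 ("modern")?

SBAR

Both words fall inside [SBAR that each patient modern actor or their quiet orbit near every wooden valley built them] (words 11–25), and no smaller constituent contains them both. Label: SBAR.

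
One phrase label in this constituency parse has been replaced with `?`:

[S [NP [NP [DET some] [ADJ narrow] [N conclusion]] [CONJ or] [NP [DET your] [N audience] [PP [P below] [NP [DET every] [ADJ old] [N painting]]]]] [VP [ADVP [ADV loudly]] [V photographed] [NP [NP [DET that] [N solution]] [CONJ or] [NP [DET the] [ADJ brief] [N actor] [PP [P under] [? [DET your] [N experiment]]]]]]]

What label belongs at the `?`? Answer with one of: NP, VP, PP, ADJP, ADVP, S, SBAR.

NP

Looking at what the `?` directly dominates — DET 'your', N 'experiment' — this is a noun phrase (NP).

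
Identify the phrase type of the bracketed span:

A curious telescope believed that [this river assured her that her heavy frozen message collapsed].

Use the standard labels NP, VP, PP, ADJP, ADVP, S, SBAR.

S

"assured" is the head of the bracketed span, so the span is a clause: S.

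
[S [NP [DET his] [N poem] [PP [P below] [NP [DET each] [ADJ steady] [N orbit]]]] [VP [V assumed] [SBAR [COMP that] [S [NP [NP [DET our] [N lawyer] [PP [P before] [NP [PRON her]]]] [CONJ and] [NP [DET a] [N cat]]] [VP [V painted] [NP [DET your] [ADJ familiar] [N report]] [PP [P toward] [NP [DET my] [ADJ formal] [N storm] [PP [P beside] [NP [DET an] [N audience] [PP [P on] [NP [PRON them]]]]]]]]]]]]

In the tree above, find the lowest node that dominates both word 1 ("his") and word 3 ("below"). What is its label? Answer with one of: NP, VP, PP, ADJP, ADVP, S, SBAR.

NP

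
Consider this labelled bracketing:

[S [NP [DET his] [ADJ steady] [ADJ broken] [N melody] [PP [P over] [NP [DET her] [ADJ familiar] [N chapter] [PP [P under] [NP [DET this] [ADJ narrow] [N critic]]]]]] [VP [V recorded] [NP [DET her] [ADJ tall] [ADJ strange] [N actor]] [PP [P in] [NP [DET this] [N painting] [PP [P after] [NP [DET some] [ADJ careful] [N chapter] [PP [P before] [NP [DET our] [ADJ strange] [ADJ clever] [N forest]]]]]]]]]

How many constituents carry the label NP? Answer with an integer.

7

Scanning left to right, an opening `[NP` appears at word positions 1, 6, 10, 14, 19, 22, 26 — 7 in total.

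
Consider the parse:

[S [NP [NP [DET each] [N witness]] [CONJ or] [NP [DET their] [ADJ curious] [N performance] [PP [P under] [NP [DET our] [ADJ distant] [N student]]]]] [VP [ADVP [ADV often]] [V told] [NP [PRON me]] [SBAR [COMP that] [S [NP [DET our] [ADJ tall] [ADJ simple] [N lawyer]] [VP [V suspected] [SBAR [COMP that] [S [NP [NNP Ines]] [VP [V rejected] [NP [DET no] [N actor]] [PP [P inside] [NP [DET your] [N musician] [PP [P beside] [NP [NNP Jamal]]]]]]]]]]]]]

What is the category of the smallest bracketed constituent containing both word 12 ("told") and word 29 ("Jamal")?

The smallest bracket enclosing both words is [VP often told me that our tall simple lawyer suspected that Ines rejected no actor inside your musician beside Jamal], so the label is VP.

VP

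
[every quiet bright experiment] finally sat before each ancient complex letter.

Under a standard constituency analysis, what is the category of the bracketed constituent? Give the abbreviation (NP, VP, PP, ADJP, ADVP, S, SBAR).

NP

The span is built around the noun "experiment" — a noun phrase (NP).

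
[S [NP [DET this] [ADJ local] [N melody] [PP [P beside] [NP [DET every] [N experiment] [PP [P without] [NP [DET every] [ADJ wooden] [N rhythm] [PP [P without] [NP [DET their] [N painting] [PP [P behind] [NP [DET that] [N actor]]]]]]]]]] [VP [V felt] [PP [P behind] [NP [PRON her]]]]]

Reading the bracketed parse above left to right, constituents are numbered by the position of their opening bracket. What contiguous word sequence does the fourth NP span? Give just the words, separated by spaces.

their painting behind that actor

In left-to-right order the NP constituents are "this local melody beside every experiment without every wooden rhythm without their painting behind that actor"; "every experiment without every wooden rhythm without their painting behind that actor"; "every wooden rhythm without their painting behind that actor"; "their painting behind that actor"; "that actor"; "her". Number 4 is "their painting behind that actor".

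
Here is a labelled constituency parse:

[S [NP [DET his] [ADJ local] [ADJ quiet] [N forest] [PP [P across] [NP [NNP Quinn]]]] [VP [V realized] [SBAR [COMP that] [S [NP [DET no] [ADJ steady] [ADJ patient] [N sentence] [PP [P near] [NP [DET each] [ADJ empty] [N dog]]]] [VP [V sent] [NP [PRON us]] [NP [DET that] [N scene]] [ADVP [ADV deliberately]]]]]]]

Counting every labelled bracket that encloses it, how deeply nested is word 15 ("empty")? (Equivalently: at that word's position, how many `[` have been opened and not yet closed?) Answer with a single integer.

8

Counting open brackets not yet closed at "empty": [S [VP [SBAR [S [NP [PP [NP [ADJ = 8.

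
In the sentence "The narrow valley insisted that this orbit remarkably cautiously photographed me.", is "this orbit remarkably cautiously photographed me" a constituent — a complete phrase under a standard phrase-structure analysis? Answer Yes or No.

Yes

These words form the whole clause headed by "photographed", so yes — one constituent.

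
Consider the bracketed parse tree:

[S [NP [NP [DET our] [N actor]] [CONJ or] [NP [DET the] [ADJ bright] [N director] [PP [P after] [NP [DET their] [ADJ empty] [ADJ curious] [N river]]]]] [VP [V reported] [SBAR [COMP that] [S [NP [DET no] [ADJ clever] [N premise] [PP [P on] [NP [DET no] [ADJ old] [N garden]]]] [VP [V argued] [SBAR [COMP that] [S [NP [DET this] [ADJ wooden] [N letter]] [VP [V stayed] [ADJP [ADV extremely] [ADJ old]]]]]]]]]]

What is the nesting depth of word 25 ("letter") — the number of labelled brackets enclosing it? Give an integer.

9

Path from the root down to the word: S → VP → SBAR → S → VP → SBAR → S → NP → N. That is 9 enclosing brackets.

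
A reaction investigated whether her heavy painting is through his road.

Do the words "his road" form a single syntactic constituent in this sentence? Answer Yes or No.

Yes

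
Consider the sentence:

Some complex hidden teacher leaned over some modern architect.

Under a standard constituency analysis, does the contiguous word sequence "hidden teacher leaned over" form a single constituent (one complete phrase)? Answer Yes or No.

The sequence begins inside the noun phrase "some complex hidden teacher" and ends inside the verb phrase "leaned over some modern architect"; it crosses a phrase boundary, so no single node in the tree spans exactly those words.

No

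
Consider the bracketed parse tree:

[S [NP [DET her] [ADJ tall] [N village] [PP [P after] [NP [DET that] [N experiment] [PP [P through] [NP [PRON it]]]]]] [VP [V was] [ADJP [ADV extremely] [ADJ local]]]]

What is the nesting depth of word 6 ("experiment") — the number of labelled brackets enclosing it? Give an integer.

5

Counting open brackets not yet closed at "experiment": [S [NP [PP [NP [N = 5.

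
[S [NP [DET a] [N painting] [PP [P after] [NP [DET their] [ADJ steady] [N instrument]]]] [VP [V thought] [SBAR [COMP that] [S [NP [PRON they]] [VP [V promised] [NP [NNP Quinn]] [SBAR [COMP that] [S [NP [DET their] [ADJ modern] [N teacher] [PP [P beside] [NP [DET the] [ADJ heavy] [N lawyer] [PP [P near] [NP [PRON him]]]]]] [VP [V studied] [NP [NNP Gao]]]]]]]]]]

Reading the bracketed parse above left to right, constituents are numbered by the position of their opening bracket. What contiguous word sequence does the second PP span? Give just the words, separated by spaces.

Opening `[PP` markers occur at word positions 3, 16, 20; the second of these opens the constituent [PP beside the heavy lawyer near him].

beside the heavy lawyer near him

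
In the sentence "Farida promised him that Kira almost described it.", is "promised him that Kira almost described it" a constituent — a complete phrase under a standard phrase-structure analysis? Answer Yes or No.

Yes

"promised him that Kira almost described it" is exactly the verb phrase [VP promised him that Kira almost described it], a complete constituent.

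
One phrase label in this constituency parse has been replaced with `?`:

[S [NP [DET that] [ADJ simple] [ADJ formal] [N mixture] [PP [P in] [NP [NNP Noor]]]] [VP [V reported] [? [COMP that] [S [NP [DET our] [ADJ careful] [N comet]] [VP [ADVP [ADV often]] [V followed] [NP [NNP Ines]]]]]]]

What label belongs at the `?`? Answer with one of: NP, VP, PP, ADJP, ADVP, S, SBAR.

SBAR

Looking at what the `?` directly dominates — COMP 'that', S — this is a subordinate clause (SBAR).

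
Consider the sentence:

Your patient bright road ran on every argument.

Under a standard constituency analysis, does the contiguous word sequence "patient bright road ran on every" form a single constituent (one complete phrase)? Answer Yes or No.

No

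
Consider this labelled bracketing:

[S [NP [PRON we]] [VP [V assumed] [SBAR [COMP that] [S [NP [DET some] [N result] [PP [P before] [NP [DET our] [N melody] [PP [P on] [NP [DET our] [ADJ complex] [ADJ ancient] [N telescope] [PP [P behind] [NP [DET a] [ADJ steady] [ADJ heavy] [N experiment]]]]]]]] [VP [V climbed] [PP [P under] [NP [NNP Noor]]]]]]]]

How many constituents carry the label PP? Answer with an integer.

4

The PP constituents are: [PP before our melody on our complex ancient telescope behind a steady heavy experiment]; [PP on our complex ancient telescope behind a steady heavy experiment]; [PP behind a steady heavy experiment]; [PP under Noor]. Total: 4.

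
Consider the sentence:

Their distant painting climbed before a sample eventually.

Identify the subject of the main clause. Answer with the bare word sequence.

"their distant painting" is the NP that combines with the VP headed by "climbed" to form the main clause — the subject.

their distant painting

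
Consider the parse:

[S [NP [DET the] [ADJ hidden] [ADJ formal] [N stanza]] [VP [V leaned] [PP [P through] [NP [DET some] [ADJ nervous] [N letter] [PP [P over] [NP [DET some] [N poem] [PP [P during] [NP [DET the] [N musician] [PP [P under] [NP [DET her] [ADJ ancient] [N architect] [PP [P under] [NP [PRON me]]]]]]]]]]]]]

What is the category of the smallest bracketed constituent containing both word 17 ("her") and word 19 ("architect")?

NP

Word 17 lies under S → VP → PP → NP → PP → NP → PP → NP → PP → NP → DET; word 19 lies under S → VP → PP → NP → PP → NP → PP → NP → PP → NP → N. The lowest shared node is the NP.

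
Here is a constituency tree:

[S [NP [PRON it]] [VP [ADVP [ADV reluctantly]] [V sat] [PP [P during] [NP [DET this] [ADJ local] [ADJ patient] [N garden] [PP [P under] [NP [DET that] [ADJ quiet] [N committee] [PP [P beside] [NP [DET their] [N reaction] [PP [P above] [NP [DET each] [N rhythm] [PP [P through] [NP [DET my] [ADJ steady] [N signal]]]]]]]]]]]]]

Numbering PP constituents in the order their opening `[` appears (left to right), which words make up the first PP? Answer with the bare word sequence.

during this local patient garden under that quiet committee beside their reaction above each rhythm through my steady signal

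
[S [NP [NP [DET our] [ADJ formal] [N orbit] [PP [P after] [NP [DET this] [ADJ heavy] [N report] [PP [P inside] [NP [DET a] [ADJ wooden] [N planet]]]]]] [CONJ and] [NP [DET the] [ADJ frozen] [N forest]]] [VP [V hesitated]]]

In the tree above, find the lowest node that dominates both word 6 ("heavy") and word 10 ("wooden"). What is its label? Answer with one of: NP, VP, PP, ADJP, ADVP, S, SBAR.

The smallest bracket enclosing both words is [NP this heavy report inside a wooden planet], so the label is NP.

NP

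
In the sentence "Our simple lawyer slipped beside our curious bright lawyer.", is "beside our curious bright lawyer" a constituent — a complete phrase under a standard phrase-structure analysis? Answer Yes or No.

Yes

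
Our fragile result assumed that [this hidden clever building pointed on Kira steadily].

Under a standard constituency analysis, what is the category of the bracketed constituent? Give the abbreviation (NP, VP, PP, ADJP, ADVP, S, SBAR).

The span is built around the head "pointed" — a clause (S).

S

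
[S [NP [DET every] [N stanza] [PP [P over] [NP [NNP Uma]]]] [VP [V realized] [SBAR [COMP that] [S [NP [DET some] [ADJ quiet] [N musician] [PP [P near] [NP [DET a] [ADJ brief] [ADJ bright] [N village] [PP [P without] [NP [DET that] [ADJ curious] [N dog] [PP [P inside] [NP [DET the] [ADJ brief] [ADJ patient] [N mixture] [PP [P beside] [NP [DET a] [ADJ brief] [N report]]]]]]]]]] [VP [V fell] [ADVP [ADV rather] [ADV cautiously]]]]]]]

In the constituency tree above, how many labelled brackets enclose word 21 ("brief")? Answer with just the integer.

12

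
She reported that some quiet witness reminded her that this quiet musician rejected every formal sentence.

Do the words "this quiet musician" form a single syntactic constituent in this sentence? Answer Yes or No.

Yes

These words form the whole noun phrase headed by "musician", so yes — one constituent.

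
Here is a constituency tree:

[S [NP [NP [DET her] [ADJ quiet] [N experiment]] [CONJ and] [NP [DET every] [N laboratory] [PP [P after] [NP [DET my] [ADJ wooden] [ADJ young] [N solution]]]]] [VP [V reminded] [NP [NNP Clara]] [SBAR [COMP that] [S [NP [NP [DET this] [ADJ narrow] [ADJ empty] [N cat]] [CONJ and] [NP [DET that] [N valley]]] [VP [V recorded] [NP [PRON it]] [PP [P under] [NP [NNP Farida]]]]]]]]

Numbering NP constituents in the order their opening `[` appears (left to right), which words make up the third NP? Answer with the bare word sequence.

every laboratory after my wooden young solution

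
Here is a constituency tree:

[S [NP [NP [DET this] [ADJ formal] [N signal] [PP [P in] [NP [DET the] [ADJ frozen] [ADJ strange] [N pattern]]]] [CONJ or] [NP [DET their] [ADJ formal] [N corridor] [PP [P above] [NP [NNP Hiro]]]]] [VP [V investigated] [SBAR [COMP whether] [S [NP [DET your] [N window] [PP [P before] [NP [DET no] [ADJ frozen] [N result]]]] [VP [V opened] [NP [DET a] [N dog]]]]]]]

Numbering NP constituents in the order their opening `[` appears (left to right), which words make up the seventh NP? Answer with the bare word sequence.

no frozen result

In left-to-right order the NP constituents are "this formal signal in the frozen strange pattern or their formal corridor above Hiro"; "this formal signal in the frozen strange pattern"; "the frozen strange pattern"; "their formal corridor above Hiro"; "Hiro"; "your window before no frozen result"; "no frozen result"; "a dog". Number 7 is "no frozen result".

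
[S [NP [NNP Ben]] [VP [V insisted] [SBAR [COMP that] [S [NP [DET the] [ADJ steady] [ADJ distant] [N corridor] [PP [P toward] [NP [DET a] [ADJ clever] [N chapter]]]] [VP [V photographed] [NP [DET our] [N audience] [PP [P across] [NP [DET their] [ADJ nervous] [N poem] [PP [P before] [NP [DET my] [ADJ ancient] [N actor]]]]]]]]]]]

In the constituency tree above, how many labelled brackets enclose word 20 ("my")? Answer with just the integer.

11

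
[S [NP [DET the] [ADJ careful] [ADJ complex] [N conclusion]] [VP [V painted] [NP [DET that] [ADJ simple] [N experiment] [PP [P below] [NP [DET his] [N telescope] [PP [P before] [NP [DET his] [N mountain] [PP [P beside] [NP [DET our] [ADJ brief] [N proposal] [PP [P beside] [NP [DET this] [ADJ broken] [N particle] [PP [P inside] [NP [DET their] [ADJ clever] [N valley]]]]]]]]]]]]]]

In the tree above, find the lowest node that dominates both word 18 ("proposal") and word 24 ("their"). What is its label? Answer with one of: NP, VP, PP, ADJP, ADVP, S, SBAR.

NP

Word 18 lies under S → VP → NP → PP → NP → PP → NP → PP → NP → N; word 24 lies under S → VP → NP → PP → NP → PP → NP → PP → NP → PP → NP → PP → NP → DET. The lowest shared node is the NP.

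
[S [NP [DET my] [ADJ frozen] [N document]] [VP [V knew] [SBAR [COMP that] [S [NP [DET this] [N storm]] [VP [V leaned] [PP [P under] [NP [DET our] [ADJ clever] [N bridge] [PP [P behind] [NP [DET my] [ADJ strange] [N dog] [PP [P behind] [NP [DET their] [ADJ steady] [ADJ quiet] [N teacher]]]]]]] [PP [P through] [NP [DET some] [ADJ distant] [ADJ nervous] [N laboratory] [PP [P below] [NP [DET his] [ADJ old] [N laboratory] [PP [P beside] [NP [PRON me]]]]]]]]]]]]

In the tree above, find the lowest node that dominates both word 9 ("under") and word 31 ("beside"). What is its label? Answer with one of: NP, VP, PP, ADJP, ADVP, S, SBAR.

VP

Both words fall inside [VP leaned under our clever bridge behind my strange dog behind their steady quiet teacher through some distant nervous laboratory below his old laboratory beside me] (words 8–32), and no smaller constituent contains them both. Label: VP.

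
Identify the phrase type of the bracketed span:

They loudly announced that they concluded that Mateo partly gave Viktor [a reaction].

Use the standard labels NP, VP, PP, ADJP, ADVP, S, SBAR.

NP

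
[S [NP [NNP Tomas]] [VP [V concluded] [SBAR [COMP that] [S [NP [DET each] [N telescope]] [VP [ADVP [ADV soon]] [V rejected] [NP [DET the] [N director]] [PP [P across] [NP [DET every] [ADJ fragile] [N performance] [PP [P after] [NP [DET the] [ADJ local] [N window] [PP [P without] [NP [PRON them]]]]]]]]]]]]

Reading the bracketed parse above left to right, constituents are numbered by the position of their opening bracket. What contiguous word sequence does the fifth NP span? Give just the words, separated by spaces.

In left-to-right order the NP constituents are "Tomas"; "each telescope"; "the director"; "every fragile performance after the local window without them"; "the local window without them"; "them". Number 5 is "the local window without them".

the local window without them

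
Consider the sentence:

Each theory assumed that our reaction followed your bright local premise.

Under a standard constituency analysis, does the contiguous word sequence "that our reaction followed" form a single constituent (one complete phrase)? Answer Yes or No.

"that" belongs to the complementizer "that" while "followed" belongs to the clause "our reaction followed your bright local premise"; a span that runs across that boundary is not a single phrase.

No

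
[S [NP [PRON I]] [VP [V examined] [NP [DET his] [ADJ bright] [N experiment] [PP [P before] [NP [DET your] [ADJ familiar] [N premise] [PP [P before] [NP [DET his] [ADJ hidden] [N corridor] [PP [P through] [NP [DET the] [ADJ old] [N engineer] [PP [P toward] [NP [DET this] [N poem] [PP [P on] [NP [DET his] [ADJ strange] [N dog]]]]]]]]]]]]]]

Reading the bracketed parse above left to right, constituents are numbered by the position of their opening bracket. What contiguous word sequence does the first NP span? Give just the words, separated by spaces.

I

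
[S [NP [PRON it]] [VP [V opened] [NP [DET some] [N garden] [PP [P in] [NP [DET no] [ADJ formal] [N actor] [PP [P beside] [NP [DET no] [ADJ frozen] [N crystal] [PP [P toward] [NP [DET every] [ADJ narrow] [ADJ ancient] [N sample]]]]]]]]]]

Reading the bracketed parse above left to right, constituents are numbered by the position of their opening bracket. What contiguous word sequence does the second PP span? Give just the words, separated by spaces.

beside no frozen crystal toward every narrow ancient sample

The PP opening brackets appear, in order, over: "in no formal actor beside no frozen crystal toward every narrow ancient sample"; "beside no frozen crystal toward every narrow ancient sample"; "toward every narrow ancient sample". The second one spans "beside no frozen crystal toward every narrow ancient sample".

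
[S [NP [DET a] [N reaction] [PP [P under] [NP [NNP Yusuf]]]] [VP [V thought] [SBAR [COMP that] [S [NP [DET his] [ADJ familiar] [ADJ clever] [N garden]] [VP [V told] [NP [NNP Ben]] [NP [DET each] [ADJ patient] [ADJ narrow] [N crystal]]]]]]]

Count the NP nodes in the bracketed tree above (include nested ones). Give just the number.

5

The NP constituents are: [NP a reaction under Yusuf]; [NP Yusuf]; [NP his familiar clever garden]; [NP Ben]; [NP each patient narrow crystal]. Total: 5.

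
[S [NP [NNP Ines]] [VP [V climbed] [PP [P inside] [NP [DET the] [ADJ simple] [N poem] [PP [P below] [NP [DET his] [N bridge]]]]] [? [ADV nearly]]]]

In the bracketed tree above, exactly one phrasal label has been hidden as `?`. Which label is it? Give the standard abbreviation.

The `?` node immediately contains: ADV 'nearly'. That is the internal structure of an adverb phrase, so the label is ADVP.

ADVP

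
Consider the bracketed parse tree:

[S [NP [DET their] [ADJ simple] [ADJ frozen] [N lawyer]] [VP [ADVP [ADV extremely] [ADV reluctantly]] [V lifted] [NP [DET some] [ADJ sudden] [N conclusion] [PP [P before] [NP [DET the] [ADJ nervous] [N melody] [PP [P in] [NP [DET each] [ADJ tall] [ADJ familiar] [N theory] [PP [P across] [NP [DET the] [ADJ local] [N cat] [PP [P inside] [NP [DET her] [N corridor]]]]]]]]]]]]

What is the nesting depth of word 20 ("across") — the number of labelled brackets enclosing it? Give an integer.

9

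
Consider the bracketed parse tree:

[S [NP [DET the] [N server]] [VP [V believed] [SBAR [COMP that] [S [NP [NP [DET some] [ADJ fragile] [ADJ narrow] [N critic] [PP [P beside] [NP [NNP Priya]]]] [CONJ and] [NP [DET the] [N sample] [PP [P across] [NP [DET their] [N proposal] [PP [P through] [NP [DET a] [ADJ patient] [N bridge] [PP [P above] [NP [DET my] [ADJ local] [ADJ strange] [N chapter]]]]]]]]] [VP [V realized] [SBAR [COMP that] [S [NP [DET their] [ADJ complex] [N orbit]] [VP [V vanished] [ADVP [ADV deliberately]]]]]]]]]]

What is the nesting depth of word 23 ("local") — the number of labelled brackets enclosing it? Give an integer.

Counting open brackets not yet closed at "local": [S [VP [SBAR [S [NP [NP [PP [NP [PP [NP [PP [NP [ADJ = 13.

13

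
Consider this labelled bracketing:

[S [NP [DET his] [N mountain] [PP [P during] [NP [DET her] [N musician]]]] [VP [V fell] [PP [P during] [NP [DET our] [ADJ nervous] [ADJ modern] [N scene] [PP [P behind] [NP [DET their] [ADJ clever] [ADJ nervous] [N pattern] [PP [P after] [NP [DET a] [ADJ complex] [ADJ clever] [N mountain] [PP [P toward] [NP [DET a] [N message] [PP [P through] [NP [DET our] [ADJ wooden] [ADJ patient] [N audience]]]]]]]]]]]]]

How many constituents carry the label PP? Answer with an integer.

6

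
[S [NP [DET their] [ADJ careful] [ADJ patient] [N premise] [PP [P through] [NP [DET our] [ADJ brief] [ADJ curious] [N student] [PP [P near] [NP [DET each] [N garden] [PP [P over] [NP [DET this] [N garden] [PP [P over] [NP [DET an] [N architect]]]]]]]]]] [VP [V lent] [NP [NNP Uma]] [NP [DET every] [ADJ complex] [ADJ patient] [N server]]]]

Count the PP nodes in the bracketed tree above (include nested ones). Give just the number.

4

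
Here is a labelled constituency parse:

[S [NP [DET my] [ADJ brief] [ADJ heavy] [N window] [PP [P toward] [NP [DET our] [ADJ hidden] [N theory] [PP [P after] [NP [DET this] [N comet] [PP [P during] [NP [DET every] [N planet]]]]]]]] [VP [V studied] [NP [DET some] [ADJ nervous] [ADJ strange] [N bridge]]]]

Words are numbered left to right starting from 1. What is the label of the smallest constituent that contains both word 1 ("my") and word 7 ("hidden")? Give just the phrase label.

Both words fall inside [NP my brief heavy window toward our hidden theory after this comet during every planet] (words 1–14), and no smaller constituent contains them both. Label: NP.

NP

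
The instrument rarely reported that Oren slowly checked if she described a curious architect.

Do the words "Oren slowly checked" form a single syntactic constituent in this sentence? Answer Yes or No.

The sequence begins inside the noun phrase "Oren" and ends inside the verb phrase "slowly checked if she described a curious architect"; it crosses a phrase boundary, so no single node in the tree spans exactly those words.

No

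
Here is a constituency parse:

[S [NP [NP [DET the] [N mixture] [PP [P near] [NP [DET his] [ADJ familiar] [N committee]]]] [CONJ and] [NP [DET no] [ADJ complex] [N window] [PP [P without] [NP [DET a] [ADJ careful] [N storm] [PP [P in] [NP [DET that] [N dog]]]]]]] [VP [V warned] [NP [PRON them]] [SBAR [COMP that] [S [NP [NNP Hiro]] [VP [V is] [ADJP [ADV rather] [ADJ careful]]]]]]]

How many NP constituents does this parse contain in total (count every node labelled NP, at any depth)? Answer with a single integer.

Listing each NP by its span: [NP the mixture near his familiar committee and no complex window without a careful storm in that dog]; [NP the mixture near his familiar committee]; [NP his familiar committee]; [NP no complex window without a careful storm in that dog]; [NP a careful storm in that dog]; [NP that dog] … — that makes 8.

8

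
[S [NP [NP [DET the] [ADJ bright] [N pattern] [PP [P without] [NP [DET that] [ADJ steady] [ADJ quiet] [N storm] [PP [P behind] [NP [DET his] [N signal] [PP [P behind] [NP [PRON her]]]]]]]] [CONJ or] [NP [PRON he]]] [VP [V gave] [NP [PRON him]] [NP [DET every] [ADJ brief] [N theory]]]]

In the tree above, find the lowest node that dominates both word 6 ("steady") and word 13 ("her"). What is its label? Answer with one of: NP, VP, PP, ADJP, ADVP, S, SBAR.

NP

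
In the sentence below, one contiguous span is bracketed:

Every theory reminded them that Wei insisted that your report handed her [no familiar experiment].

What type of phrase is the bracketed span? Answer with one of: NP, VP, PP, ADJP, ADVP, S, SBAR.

NP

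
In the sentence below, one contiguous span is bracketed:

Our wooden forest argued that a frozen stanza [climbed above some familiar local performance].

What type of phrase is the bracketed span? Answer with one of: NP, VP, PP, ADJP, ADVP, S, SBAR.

VP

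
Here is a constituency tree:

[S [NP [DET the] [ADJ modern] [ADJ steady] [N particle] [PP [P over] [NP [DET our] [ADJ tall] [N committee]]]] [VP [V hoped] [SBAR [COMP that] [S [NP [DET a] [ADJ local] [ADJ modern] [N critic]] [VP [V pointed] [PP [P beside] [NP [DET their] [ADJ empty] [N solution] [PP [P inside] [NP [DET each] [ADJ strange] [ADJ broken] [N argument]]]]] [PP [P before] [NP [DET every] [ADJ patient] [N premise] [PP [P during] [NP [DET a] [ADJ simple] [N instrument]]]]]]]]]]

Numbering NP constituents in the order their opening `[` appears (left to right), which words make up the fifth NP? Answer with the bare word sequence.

In left-to-right order the NP constituents are "the modern steady particle over our tall committee"; "our tall committee"; "a local modern critic"; "their empty solution inside each strange broken argument"; "each strange broken argument"; "every patient premise during a simple instrument"; "a simple instrument". Number 5 is "each strange broken argument".

each strange broken argument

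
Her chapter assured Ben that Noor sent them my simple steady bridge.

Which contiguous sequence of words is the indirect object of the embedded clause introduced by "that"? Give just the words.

The verb of the embedded clause introduced by "that" is "sent"; its indirect object is the NP "them".

them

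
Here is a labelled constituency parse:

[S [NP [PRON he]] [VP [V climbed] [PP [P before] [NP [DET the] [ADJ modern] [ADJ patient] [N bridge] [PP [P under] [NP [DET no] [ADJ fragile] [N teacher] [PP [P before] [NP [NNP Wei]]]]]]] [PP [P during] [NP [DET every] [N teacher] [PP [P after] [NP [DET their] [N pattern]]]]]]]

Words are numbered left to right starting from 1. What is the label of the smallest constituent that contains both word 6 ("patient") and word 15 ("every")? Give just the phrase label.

VP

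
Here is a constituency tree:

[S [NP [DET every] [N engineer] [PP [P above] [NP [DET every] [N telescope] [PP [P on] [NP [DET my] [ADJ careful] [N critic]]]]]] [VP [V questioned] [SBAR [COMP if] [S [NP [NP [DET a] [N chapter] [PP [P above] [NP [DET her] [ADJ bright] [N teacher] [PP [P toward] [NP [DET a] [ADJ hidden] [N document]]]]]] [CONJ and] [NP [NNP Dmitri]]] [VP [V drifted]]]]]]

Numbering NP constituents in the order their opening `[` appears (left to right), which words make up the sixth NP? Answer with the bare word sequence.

In left-to-right order the NP constituents are "every engineer above every telescope on my careful critic"; "every telescope on my careful critic"; "my careful critic"; "a chapter above her bright teacher toward a hidden document and Dmitri"; "a chapter above her bright teacher toward a hidden document"; "her bright teacher toward a hidden document"; "a hidden document"; "Dmitri". Number 6 is "her bright teacher toward a hidden document".

her bright teacher toward a hidden document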